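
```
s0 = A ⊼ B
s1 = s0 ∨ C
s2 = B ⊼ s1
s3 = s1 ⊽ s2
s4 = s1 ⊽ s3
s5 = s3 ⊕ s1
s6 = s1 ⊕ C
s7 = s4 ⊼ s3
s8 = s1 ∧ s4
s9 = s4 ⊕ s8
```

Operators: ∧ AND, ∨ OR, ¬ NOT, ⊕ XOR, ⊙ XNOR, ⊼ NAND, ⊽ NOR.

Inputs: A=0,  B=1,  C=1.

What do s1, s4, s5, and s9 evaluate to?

s1 = 1; s4 = 0; s5 = 1; s9 = 0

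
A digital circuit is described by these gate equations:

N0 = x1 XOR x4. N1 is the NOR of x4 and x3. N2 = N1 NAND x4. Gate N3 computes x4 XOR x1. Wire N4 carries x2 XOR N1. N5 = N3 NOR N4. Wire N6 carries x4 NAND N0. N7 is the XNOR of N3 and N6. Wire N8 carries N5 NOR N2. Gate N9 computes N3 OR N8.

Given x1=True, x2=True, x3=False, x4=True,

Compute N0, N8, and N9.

N0 = x1 XOR x4 = True XOR True = False
N1 = x4 NOR x3 = True NOR False = False
N2 = N1 NAND x4 = False NAND True = True
N3 = x4 XOR x1 = True XOR True = False
N4 = x2 XOR N1 = True XOR False = True
N5 = N3 NOR N4 = False NOR True = False
N8 = N5 NOR N2 = False NOR True = False
N9 = N3 OR N8 = False OR False = False

N0 = False  N8 = False  N9 = False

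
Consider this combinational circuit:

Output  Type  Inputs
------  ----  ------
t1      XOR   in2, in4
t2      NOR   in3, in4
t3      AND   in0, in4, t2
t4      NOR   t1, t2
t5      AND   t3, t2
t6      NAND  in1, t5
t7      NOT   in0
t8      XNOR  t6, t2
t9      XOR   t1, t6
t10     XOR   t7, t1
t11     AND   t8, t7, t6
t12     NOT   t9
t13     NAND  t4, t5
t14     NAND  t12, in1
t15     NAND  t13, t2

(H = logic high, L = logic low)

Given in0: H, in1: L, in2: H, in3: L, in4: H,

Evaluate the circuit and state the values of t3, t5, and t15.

t1 = in2 XOR in4 = H XOR H = L
t2 = in3 NOR in4 = L NOR H = L
t3 = in0 AND in4 AND t2 = H AND H AND L = L
t4 = t1 NOR t2 = L NOR L = H
t5 = t3 AND t2 = L AND L = L
t13 = t4 NAND t5 = H NAND L = H
t15 = t13 NAND t2 = H NAND L = H

t3 = L  t5 = L  t15 = H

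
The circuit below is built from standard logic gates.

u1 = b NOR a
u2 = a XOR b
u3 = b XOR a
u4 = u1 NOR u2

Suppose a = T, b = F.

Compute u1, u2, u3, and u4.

u1 = F  u2 = T  u3 = T  u4 = F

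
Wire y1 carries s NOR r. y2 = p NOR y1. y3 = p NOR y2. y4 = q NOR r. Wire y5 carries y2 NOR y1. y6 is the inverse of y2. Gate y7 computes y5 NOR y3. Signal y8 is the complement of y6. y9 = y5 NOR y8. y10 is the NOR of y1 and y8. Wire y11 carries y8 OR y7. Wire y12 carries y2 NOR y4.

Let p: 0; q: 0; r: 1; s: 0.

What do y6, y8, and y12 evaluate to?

y6 = 0; y8 = 1; y12 = 0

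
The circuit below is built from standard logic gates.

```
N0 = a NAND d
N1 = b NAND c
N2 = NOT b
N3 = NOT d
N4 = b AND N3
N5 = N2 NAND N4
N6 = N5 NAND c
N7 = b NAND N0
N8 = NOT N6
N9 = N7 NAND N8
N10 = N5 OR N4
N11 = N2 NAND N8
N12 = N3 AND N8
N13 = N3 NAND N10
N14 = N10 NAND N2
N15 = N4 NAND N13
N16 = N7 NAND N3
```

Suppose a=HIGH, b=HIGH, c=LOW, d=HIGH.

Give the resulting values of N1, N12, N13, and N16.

N1 = HIGH, N12 = LOW, N13 = HIGH, N16 = HIGH

N0 = a NAND d = HIGH NAND HIGH = LOW
N1 = b NAND c = HIGH NAND LOW = HIGH
N2 = NOT b = NOT HIGH = LOW
N3 = NOT d = NOT HIGH = LOW
N4 = b AND N3 = HIGH AND LOW = LOW
N5 = N2 NAND N4 = LOW NAND LOW = HIGH
N6 = N5 NAND c = HIGH NAND LOW = HIGH
N7 = b NAND N0 = HIGH NAND LOW = HIGH
N8 = NOT N6 = NOT HIGH = LOW
N10 = N5 OR N4 = HIGH OR LOW = HIGH
N12 = N3 AND N8 = LOW AND LOW = LOW
N13 = N3 NAND N10 = LOW NAND HIGH = HIGH
N16 = N7 NAND N3 = HIGH NAND LOW = HIGH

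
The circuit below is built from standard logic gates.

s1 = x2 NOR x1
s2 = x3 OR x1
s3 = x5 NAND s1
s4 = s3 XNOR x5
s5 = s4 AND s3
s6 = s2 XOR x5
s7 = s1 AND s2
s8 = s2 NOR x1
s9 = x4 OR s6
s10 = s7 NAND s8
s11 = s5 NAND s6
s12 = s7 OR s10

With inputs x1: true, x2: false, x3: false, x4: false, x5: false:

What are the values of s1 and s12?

s1 = false, s12 = true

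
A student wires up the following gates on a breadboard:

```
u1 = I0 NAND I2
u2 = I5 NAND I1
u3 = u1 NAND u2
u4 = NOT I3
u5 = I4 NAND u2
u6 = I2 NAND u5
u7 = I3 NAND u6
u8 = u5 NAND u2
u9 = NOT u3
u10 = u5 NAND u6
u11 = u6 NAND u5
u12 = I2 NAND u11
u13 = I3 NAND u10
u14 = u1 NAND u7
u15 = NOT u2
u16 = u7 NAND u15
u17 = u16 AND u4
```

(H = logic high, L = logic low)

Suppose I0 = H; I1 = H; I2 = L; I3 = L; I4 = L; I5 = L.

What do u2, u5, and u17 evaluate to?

u2 = I5 NAND I1 = L NAND H = H
u4 = NOT I3 = NOT L = H
u5 = I4 NAND u2 = L NAND H = H
u6 = I2 NAND u5 = L NAND H = H
u7 = I3 NAND u6 = L NAND H = H
u15 = NOT u2 = NOT H = L
u16 = u7 NAND u15 = H NAND L = H
u17 = u16 AND u4 = H AND H = H

u2 = H, u5 = H, u17 = H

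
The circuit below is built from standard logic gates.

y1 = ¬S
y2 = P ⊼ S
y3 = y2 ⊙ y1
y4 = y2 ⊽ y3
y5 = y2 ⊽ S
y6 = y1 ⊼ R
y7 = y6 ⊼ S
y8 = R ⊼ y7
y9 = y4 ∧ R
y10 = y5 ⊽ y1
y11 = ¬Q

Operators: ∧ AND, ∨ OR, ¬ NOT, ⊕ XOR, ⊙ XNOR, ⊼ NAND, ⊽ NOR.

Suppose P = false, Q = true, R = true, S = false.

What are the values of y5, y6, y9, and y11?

y5 = false, y6 = false, y9 = false, y11 = false

y1 = NOT S = NOT false = true
y2 = P NAND S = false NAND false = true
y3 = y2 XNOR y1 = true XNOR true = true
y4 = y2 NOR y3 = true NOR true = false
y5 = y2 NOR S = true NOR false = false
y6 = y1 NAND R = true NAND true = false
y9 = y4 AND R = false AND true = false
y11 = NOT Q = NOT true = false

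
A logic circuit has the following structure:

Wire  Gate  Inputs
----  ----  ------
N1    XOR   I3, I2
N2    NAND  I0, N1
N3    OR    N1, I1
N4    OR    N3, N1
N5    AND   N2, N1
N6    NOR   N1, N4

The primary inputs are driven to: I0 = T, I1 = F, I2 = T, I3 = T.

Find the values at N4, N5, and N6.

N4 = F  N5 = F  N6 = T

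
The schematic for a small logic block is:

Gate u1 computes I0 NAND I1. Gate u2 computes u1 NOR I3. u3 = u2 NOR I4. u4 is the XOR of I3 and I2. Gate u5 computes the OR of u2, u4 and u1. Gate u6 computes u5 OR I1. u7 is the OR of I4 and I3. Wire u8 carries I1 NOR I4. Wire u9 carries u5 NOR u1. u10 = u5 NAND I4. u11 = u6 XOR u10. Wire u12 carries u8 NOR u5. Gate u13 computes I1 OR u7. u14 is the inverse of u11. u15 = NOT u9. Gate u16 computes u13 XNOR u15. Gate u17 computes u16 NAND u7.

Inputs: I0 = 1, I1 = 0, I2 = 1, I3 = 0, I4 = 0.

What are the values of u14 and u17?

u14 = 1  u17 = 1

u1 = I0 NAND I1 = 1 NAND 0 = 1
u2 = u1 NOR I3 = 1 NOR 0 = 0
u4 = I3 XOR I2 = 0 XOR 1 = 1
u5 = u2 OR u4 OR u1 = 0 OR 1 OR 1 = 1
u6 = u5 OR I1 = 1 OR 0 = 1
u7 = I4 OR I3 = 0 OR 0 = 0
u9 = u5 NOR u1 = 1 NOR 1 = 0
u10 = u5 NAND I4 = 1 NAND 0 = 1
u11 = u6 XOR u10 = 1 XOR 1 = 0
u13 = I1 OR u7 = 0 OR 0 = 0
u14 = NOT u11 = NOT 0 = 1
u15 = NOT u9 = NOT 0 = 1
u16 = u13 XNOR u15 = 0 XNOR 1 = 0
u17 = u16 NAND u7 = 0 NAND 0 = 1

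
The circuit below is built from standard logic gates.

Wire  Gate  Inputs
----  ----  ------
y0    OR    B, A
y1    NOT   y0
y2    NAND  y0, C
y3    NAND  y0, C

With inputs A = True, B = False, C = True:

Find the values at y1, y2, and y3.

y1 = False; y2 = False; y3 = False

y0 = B OR A = False OR True = True
y1 = NOT y0 = NOT True = False
y2 = y0 NAND C = True NAND True = False
y3 = y0 NAND C = True NAND True = False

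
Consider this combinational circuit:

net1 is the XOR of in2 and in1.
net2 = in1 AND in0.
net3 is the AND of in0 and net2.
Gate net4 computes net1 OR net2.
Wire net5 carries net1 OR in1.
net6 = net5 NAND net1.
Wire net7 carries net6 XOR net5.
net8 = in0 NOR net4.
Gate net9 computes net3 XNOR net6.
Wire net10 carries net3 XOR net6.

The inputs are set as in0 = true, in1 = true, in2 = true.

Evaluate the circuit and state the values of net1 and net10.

net1 = false, net10 = false

net1 = in2 XOR in1 = true XOR true = false
net2 = in1 AND in0 = true AND true = true
net3 = in0 AND net2 = true AND true = true
net5 = net1 OR in1 = false OR true = true
net6 = net5 NAND net1 = true NAND false = true
net10 = net3 XOR net6 = true XOR true = false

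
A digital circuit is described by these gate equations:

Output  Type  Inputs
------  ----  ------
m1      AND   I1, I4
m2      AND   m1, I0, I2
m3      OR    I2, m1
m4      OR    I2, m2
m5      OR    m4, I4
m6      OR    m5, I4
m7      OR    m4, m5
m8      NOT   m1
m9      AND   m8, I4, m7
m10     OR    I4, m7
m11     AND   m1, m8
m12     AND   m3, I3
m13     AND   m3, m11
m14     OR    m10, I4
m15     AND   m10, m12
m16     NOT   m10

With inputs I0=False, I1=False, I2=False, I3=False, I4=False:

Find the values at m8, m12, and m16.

m8 = True, m12 = False, m16 = True

m1 = I1 AND I4 = False AND False = False
m2 = m1 AND I0 AND I2 = False AND False AND False = False
m3 = I2 OR m1 = False OR False = False
m4 = I2 OR m2 = False OR False = False
m5 = m4 OR I4 = False OR False = False
m7 = m4 OR m5 = False OR False = False
m8 = NOT m1 = NOT False = True
m10 = I4 OR m7 = False OR False = False
m12 = m3 AND I3 = False AND False = False
m16 = NOT m10 = NOT False = True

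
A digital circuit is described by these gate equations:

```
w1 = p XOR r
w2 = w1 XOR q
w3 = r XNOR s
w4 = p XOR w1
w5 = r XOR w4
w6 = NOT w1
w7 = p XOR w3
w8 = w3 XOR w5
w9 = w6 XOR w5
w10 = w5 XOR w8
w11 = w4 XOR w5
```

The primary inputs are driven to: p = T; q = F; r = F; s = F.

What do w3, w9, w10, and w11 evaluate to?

w1 = p XOR r = T XOR F = T
w3 = r XNOR s = F XNOR F = T
w4 = p XOR w1 = T XOR T = F
w5 = r XOR w4 = F XOR F = F
w6 = NOT w1 = NOT T = F
w8 = w3 XOR w5 = T XOR F = T
w9 = w6 XOR w5 = F XOR F = F
w10 = w5 XOR w8 = F XOR T = T
w11 = w4 XOR w5 = F XOR F = F

w3 = T, w9 = F, w10 = T, w11 = F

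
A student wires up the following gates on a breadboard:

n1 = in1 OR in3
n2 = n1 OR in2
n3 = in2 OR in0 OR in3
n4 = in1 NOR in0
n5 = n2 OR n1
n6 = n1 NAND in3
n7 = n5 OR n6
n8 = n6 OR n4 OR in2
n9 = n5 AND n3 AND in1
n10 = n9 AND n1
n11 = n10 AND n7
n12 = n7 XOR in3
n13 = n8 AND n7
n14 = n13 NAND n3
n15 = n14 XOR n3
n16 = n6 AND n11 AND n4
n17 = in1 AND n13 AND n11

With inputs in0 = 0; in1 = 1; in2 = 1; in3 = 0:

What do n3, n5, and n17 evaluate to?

n3 = 1, n5 = 1, n17 = 1

n1 = in1 OR in3 = 1 OR 0 = 1
n2 = n1 OR in2 = 1 OR 1 = 1
n3 = in2 OR in0 OR in3 = 1 OR 0 OR 0 = 1
n4 = in1 NOR in0 = 1 NOR 0 = 0
n5 = n2 OR n1 = 1 OR 1 = 1
n6 = n1 NAND in3 = 1 NAND 0 = 1
n7 = n5 OR n6 = 1 OR 1 = 1
n8 = n6 OR n4 OR in2 = 1 OR 0 OR 1 = 1
n9 = n5 AND n3 AND in1 = 1 AND 1 AND 1 = 1
n10 = n9 AND n1 = 1 AND 1 = 1
n11 = n10 AND n7 = 1 AND 1 = 1
n13 = n8 AND n7 = 1 AND 1 = 1
n17 = in1 AND n13 AND n11 = 1 AND 1 AND 1 = 1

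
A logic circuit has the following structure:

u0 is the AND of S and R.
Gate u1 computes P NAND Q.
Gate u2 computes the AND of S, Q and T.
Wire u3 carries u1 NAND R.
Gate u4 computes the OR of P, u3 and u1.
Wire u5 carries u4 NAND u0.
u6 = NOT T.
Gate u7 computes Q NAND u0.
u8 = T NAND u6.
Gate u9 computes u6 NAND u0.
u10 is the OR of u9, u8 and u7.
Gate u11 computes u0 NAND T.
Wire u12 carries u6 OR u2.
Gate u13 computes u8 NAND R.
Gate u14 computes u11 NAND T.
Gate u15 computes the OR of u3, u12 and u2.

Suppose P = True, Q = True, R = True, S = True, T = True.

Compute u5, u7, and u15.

u5 = False  u7 = False  u15 = True

u0 = S AND R = True AND True = True
u1 = P NAND Q = True NAND True = False
u2 = S AND Q AND T = True AND True AND True = True
u3 = u1 NAND R = False NAND True = True
u4 = P OR u3 OR u1 = True OR True OR False = True
u5 = u4 NAND u0 = True NAND True = False
u6 = NOT T = NOT True = False
u7 = Q NAND u0 = True NAND True = False
u12 = u6 OR u2 = False OR True = True
u15 = u3 OR u12 OR u2 = True OR True OR True = True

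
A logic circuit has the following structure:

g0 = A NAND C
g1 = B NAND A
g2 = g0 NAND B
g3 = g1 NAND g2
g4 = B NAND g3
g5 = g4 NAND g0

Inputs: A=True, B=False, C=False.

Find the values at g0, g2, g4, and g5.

g0 = True; g2 = True; g4 = True; g5 = False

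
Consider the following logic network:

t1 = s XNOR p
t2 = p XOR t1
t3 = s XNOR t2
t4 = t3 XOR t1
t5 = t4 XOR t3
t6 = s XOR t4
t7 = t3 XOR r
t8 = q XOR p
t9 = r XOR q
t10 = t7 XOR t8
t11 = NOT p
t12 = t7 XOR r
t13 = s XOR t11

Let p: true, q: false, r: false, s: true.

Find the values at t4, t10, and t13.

t4 = true, t10 = true, t13 = true

t1 = s XNOR p = true XNOR true = true
t2 = p XOR t1 = true XOR true = false
t3 = s XNOR t2 = true XNOR false = false
t4 = t3 XOR t1 = false XOR true = true
t7 = t3 XOR r = false XOR false = false
t8 = q XOR p = false XOR true = true
t10 = t7 XOR t8 = false XOR true = true
t11 = NOT p = NOT true = false
t13 = s XOR t11 = true XOR false = true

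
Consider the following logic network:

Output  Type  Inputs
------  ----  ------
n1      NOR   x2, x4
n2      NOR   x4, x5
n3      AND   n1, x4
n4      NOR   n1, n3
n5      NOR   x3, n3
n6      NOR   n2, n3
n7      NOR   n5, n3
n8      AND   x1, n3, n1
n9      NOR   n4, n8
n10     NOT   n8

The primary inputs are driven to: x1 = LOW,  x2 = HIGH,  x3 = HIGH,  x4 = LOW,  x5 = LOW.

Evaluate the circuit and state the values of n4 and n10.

n1 = x2 NOR x4 = HIGH NOR LOW = LOW
n3 = n1 AND x4 = LOW AND LOW = LOW
n4 = n1 NOR n3 = LOW NOR LOW = HIGH
n8 = x1 AND n3 AND n1 = LOW AND LOW AND LOW = LOW
n10 = NOT n8 = NOT LOW = HIGH

n4 = HIGH, n10 = HIGH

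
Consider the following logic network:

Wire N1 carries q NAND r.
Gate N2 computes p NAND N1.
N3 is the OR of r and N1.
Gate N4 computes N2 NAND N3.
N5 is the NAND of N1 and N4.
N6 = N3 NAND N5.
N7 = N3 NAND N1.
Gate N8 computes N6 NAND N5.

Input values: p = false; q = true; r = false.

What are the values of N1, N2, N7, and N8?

N1 = q NAND r = true NAND false = true
N2 = p NAND N1 = false NAND true = true
N3 = r OR N1 = false OR true = true
N4 = N2 NAND N3 = true NAND true = false
N5 = N1 NAND N4 = true NAND false = true
N6 = N3 NAND N5 = true NAND true = false
N7 = N3 NAND N1 = true NAND true = false
N8 = N6 NAND N5 = false NAND true = true

N1 = true, N2 = true, N7 = false, N8 = true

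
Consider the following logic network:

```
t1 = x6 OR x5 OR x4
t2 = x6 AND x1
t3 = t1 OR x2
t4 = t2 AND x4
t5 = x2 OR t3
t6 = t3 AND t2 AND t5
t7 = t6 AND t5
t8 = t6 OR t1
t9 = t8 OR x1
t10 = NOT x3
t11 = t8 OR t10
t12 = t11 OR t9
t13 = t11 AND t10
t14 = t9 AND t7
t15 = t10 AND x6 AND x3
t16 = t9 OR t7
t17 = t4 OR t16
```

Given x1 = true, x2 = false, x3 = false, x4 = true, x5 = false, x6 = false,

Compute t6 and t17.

t6 = false, t17 = true

t1 = x6 OR x5 OR x4 = false OR false OR true = true
t2 = x6 AND x1 = false AND true = false
t3 = t1 OR x2 = true OR false = true
t4 = t2 AND x4 = false AND true = false
t5 = x2 OR t3 = false OR true = true
t6 = t3 AND t2 AND t5 = true AND false AND true = false
t7 = t6 AND t5 = false AND true = false
t8 = t6 OR t1 = false OR true = true
t9 = t8 OR x1 = true OR true = true
t16 = t9 OR t7 = true OR false = true
t17 = t4 OR t16 = false OR true = true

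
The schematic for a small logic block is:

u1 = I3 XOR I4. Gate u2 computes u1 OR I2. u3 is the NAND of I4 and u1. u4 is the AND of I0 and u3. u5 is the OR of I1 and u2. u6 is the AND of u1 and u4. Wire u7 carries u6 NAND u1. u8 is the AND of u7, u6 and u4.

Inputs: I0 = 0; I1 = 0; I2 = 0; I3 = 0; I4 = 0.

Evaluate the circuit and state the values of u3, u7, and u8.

u3 = 1, u7 = 1, u8 = 0

u1 = I3 XOR I4 = 0 XOR 0 = 0
u3 = I4 NAND u1 = 0 NAND 0 = 1
u4 = I0 AND u3 = 0 AND 1 = 0
u6 = u1 AND u4 = 0 AND 0 = 0
u7 = u6 NAND u1 = 0 NAND 0 = 1
u8 = u7 AND u6 AND u4 = 1 AND 0 AND 0 = 0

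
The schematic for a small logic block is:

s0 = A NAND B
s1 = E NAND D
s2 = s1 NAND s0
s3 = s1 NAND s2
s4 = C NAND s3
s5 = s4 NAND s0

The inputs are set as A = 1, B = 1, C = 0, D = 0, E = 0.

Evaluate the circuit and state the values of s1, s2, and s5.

s0 = A NAND B = 1 NAND 1 = 0
s1 = E NAND D = 0 NAND 0 = 1
s2 = s1 NAND s0 = 1 NAND 0 = 1
s3 = s1 NAND s2 = 1 NAND 1 = 0
s4 = C NAND s3 = 0 NAND 0 = 1
s5 = s4 NAND s0 = 1 NAND 0 = 1

s1 = 1, s2 = 1, s5 = 1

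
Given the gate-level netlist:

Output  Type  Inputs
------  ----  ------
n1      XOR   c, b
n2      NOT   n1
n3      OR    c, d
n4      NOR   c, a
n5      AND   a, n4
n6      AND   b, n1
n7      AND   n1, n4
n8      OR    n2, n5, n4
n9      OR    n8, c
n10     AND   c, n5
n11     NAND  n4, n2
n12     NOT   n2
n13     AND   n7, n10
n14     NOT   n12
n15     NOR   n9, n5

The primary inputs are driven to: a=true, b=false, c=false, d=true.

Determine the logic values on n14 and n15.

n1 = c XOR b = false XOR false = false
n2 = NOT n1 = NOT false = true
n4 = c NOR a = false NOR true = false
n5 = a AND n4 = true AND false = false
n8 = n2 OR n5 OR n4 = true OR false OR false = true
n9 = n8 OR c = true OR false = true
n12 = NOT n2 = NOT true = false
n14 = NOT n12 = NOT false = true
n15 = n9 NOR n5 = true NOR false = false

n14 = true, n15 = false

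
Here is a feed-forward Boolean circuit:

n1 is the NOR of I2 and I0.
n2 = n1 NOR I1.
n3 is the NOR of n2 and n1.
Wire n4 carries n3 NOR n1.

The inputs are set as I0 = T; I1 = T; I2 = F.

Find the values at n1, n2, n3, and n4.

n1 = I2 NOR I0 = F NOR T = F
n2 = n1 NOR I1 = F NOR T = F
n3 = n2 NOR n1 = F NOR F = T
n4 = n3 NOR n1 = T NOR F = F

n1 = F; n2 = F; n3 = T; n4 = F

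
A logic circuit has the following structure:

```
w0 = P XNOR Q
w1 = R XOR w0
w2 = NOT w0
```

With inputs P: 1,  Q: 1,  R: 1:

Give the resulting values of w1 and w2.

w1 = 0  w2 = 0

w0 = P XNOR Q = 1 XNOR 1 = 1
w1 = R XOR w0 = 1 XOR 1 = 0
w2 = NOT w0 = NOT 1 = 0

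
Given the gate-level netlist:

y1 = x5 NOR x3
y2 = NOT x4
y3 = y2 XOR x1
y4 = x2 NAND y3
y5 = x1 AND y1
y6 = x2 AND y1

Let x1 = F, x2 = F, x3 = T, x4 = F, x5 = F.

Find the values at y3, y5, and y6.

y1 = x5 NOR x3 = F NOR T = F
y2 = NOT x4 = NOT F = T
y3 = y2 XOR x1 = T XOR F = T
y5 = x1 AND y1 = F AND F = F
y6 = x2 AND y1 = F AND F = F

y3 = T; y5 = F; y6 = F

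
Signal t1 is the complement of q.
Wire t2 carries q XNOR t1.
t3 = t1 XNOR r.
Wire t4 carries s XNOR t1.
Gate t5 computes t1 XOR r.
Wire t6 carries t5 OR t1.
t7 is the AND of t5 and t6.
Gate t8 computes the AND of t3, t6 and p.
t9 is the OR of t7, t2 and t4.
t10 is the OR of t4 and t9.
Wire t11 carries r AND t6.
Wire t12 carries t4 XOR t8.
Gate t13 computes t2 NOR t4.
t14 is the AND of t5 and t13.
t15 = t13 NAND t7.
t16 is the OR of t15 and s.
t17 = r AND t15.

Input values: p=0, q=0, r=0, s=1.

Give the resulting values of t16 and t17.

t16 = 1  t17 = 0

t1 = NOT q = NOT 0 = 1
t2 = q XNOR t1 = 0 XNOR 1 = 0
t4 = s XNOR t1 = 1 XNOR 1 = 1
t5 = t1 XOR r = 1 XOR 0 = 1
t6 = t5 OR t1 = 1 OR 1 = 1
t7 = t5 AND t6 = 1 AND 1 = 1
t13 = t2 NOR t4 = 0 NOR 1 = 0
t15 = t13 NAND t7 = 0 NAND 1 = 1
t16 = t15 OR s = 1 OR 1 = 1
t17 = r AND t15 = 0 AND 1 = 0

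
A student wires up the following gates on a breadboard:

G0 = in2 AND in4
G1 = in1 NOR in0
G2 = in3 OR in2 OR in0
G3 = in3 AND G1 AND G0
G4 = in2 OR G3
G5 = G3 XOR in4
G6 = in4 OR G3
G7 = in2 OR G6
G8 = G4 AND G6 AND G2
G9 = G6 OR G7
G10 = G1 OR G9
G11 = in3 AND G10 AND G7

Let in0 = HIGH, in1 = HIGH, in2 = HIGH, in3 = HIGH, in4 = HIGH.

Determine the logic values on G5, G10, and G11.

G0 = in2 AND in4 = HIGH AND HIGH = HIGH
G1 = in1 NOR in0 = HIGH NOR HIGH = LOW
G3 = in3 AND G1 AND G0 = HIGH AND LOW AND HIGH = LOW
G5 = G3 XOR in4 = LOW XOR HIGH = HIGH
G6 = in4 OR G3 = HIGH OR LOW = HIGH
G7 = in2 OR G6 = HIGH OR HIGH = HIGH
G9 = G6 OR G7 = HIGH OR HIGH = HIGH
G10 = G1 OR G9 = LOW OR HIGH = HIGH
G11 = in3 AND G10 AND G7 = HIGH AND HIGH AND HIGH = HIGH

G5 = HIGH, G10 = HIGH, G11 = HIGH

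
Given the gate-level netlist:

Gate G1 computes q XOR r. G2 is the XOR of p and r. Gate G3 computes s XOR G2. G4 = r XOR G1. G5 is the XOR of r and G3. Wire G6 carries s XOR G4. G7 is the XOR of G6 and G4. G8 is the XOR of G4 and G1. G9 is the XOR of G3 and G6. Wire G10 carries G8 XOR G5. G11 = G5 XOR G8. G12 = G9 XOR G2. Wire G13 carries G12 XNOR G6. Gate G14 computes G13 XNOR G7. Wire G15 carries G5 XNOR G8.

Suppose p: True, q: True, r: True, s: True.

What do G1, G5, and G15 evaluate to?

G1 = False; G5 = False; G15 = False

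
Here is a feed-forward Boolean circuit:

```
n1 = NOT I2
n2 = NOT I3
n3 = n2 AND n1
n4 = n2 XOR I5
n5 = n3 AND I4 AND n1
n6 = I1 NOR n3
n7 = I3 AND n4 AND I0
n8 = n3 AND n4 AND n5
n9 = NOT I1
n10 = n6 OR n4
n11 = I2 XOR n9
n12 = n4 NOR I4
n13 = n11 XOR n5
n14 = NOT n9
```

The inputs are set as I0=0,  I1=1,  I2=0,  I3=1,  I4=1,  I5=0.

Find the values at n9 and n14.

n9 = 0  n14 = 1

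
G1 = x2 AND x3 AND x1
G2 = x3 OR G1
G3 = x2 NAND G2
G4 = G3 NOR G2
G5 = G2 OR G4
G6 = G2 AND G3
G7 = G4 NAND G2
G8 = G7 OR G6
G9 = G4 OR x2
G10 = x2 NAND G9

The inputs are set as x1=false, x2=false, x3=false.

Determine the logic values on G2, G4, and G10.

G2 = false  G4 = false  G10 = true

G1 = x2 AND x3 AND x1 = false AND false AND false = false
G2 = x3 OR G1 = false OR false = false
G3 = x2 NAND G2 = false NAND false = true
G4 = G3 NOR G2 = true NOR false = false
G9 = G4 OR x2 = false OR false = false
G10 = x2 NAND G9 = false NAND false = true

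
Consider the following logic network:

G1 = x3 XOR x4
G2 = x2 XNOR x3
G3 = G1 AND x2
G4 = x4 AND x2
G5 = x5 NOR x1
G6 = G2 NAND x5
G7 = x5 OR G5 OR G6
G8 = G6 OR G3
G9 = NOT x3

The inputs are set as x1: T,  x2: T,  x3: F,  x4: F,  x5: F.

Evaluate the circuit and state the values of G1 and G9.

G1 = F, G9 = T

G1 = x3 XOR x4 = F XOR F = F
G9 = NOT x3 = NOT F = T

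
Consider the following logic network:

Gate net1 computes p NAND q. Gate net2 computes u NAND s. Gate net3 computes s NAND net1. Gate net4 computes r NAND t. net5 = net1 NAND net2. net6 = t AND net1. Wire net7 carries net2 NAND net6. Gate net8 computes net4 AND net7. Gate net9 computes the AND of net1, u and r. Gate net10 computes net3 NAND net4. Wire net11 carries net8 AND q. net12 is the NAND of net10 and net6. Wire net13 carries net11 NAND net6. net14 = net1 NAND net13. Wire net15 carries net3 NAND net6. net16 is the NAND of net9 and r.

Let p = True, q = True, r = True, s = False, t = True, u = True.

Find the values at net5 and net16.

net5 = True  net16 = True

net1 = p NAND q = True NAND True = False
net2 = u NAND s = True NAND False = True
net5 = net1 NAND net2 = False NAND True = True
net9 = net1 AND u AND r = False AND True AND True = False
net16 = net9 NAND r = False NAND True = True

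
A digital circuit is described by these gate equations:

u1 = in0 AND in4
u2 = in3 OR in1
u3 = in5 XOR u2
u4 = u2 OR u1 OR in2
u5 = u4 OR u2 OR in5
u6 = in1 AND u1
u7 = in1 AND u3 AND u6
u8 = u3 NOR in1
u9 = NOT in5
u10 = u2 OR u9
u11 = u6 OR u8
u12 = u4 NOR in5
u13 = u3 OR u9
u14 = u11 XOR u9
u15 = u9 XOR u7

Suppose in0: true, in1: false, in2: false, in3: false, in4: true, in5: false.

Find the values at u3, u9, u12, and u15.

u3 = false; u9 = true; u12 = false; u15 = true

u1 = in0 AND in4 = true AND true = true
u2 = in3 OR in1 = false OR false = false
u3 = in5 XOR u2 = false XOR false = false
u4 = u2 OR u1 OR in2 = false OR true OR false = true
u6 = in1 AND u1 = false AND true = false
u7 = in1 AND u3 AND u6 = false AND false AND false = false
u9 = NOT in5 = NOT false = true
u12 = u4 NOR in5 = true NOR false = false
u15 = u9 XOR u7 = true XOR false = true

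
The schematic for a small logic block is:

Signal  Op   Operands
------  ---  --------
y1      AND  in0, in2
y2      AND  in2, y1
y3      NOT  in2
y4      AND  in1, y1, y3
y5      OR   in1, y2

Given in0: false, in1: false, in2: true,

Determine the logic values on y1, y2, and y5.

y1 = in0 AND in2 = false AND true = false
y2 = in2 AND y1 = true AND false = false
y5 = in1 OR y2 = false OR false = false

y1 = false; y2 = false; y5 = false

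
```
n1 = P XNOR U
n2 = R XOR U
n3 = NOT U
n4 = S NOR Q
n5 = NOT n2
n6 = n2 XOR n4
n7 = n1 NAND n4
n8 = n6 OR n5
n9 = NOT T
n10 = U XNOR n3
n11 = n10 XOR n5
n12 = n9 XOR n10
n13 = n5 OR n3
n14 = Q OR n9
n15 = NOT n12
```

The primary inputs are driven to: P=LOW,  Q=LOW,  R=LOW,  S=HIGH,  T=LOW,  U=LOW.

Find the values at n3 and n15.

n3 = HIGH, n15 = LOW

n3 = NOT U = NOT LOW = HIGH
n9 = NOT T = NOT LOW = HIGH
n10 = U XNOR n3 = LOW XNOR HIGH = LOW
n12 = n9 XOR n10 = HIGH XOR LOW = HIGH
n15 = NOT n12 = NOT HIGH = LOW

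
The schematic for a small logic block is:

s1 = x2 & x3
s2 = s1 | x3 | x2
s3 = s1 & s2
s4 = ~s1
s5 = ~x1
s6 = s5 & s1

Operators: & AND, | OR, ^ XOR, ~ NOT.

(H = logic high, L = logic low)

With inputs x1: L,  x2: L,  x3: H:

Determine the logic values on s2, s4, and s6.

s2 = H; s4 = H; s6 = L

s1 = x2 AND x3 = L AND H = L
s2 = s1 OR x3 OR x2 = L OR H OR L = H
s4 = NOT s1 = NOT L = H
s5 = NOT x1 = NOT L = H
s6 = s5 AND s1 = H AND L = L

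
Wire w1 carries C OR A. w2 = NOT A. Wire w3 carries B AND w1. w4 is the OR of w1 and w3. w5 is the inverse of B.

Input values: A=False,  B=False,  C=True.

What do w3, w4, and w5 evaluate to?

w1 = C OR A = True OR False = True
w3 = B AND w1 = False AND True = False
w4 = w1 OR w3 = True OR False = True
w5 = NOT B = NOT False = True

w3 = False, w4 = True, w5 = True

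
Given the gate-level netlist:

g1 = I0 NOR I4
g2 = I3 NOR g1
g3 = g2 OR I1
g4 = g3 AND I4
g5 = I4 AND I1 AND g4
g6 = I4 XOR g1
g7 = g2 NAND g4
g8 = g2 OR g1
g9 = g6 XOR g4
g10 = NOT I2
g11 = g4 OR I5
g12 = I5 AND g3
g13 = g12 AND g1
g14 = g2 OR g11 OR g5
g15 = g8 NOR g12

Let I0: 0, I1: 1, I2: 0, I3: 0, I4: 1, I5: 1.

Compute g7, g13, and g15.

g1 = I0 NOR I4 = 0 NOR 1 = 0
g2 = I3 NOR g1 = 0 NOR 0 = 1
g3 = g2 OR I1 = 1 OR 1 = 1
g4 = g3 AND I4 = 1 AND 1 = 1
g7 = g2 NAND g4 = 1 NAND 1 = 0
g8 = g2 OR g1 = 1 OR 0 = 1
g12 = I5 AND g3 = 1 AND 1 = 1
g13 = g12 AND g1 = 1 AND 0 = 0
g15 = g8 NOR g12 = 1 NOR 1 = 0

g7 = 0; g13 = 0; g15 = 0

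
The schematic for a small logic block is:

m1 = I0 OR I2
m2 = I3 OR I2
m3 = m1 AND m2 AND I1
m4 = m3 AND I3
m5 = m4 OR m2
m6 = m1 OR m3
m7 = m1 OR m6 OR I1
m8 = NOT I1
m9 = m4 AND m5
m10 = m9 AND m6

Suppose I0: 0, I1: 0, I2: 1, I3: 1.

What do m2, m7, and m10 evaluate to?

m1 = I0 OR I2 = 0 OR 1 = 1
m2 = I3 OR I2 = 1 OR 1 = 1
m3 = m1 AND m2 AND I1 = 1 AND 1 AND 0 = 0
m4 = m3 AND I3 = 0 AND 1 = 0
m5 = m4 OR m2 = 0 OR 1 = 1
m6 = m1 OR m3 = 1 OR 0 = 1
m7 = m1 OR m6 OR I1 = 1 OR 1 OR 0 = 1
m9 = m4 AND m5 = 0 AND 1 = 0
m10 = m9 AND m6 = 0 AND 1 = 0

m2 = 1; m7 = 1; m10 = 0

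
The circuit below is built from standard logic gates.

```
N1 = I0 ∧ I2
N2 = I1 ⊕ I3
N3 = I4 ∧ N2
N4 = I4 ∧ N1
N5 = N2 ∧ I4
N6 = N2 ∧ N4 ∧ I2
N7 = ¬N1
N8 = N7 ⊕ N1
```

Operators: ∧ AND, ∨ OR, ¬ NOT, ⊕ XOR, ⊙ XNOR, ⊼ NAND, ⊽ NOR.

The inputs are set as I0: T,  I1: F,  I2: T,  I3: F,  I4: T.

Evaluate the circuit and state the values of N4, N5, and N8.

N1 = I0 AND I2 = T AND T = T
N2 = I1 XOR I3 = F XOR F = F
N4 = I4 AND N1 = T AND T = T
N5 = N2 AND I4 = F AND T = F
N7 = NOT N1 = NOT T = F
N8 = N7 XOR N1 = F XOR T = T

N4 = T, N5 = F, N8 = T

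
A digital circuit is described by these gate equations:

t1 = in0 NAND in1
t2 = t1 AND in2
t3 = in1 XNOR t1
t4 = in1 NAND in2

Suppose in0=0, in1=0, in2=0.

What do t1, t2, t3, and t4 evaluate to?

t1 = in0 NAND in1 = 0 NAND 0 = 1
t2 = t1 AND in2 = 1 AND 0 = 0
t3 = in1 XNOR t1 = 0 XNOR 1 = 0
t4 = in1 NAND in2 = 0 NAND 0 = 1

t1 = 1; t2 = 0; t3 = 0; t4 = 1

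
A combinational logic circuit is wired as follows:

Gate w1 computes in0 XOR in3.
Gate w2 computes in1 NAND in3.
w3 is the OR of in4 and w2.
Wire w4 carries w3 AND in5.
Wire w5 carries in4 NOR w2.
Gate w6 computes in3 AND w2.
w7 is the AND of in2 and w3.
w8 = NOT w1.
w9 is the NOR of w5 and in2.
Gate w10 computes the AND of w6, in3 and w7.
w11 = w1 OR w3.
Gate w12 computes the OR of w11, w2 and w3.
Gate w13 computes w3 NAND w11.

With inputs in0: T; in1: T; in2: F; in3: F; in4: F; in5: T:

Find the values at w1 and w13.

w1 = T; w13 = F

w1 = in0 XOR in3 = T XOR F = T
w2 = in1 NAND in3 = T NAND F = T
w3 = in4 OR w2 = F OR T = T
w11 = w1 OR w3 = T OR T = T
w13 = w3 NAND w11 = T NAND T = F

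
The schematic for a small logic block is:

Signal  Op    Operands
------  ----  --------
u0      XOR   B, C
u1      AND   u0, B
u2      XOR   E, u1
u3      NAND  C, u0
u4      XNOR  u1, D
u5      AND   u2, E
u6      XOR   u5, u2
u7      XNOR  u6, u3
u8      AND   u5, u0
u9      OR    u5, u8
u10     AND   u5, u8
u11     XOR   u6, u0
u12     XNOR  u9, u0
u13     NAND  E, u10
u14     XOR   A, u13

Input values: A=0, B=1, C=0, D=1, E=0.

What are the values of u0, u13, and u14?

u0 = B XOR C = 1 XOR 0 = 1
u1 = u0 AND B = 1 AND 1 = 1
u2 = E XOR u1 = 0 XOR 1 = 1
u5 = u2 AND E = 1 AND 0 = 0
u8 = u5 AND u0 = 0 AND 1 = 0
u10 = u5 AND u8 = 0 AND 0 = 0
u13 = E NAND u10 = 0 NAND 0 = 1
u14 = A XOR u13 = 0 XOR 1 = 1

u0 = 1  u13 = 1  u14 = 1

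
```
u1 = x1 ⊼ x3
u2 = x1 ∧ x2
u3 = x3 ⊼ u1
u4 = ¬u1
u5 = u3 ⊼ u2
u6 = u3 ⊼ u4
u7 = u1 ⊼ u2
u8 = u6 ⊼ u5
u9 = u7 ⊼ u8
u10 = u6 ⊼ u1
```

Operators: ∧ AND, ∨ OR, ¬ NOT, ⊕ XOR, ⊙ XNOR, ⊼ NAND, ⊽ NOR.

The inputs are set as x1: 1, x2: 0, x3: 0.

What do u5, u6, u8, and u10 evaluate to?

u5 = 1  u6 = 1  u8 = 0  u10 = 0

u1 = x1 NAND x3 = 1 NAND 0 = 1
u2 = x1 AND x2 = 1 AND 0 = 0
u3 = x3 NAND u1 = 0 NAND 1 = 1
u4 = NOT u1 = NOT 1 = 0
u5 = u3 NAND u2 = 1 NAND 0 = 1
u6 = u3 NAND u4 = 1 NAND 0 = 1
u8 = u6 NAND u5 = 1 NAND 1 = 0
u10 = u6 NAND u1 = 1 NAND 1 = 0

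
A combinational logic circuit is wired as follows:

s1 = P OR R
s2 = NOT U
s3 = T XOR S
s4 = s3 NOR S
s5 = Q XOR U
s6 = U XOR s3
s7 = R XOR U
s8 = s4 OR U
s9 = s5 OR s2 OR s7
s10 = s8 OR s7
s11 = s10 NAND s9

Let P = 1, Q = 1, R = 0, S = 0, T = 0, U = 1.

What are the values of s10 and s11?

s2 = NOT U = NOT 1 = 0
s3 = T XOR S = 0 XOR 0 = 0
s4 = s3 NOR S = 0 NOR 0 = 1
s5 = Q XOR U = 1 XOR 1 = 0
s7 = R XOR U = 0 XOR 1 = 1
s8 = s4 OR U = 1 OR 1 = 1
s9 = s5 OR s2 OR s7 = 0 OR 0 OR 1 = 1
s10 = s8 OR s7 = 1 OR 1 = 1
s11 = s10 NAND s9 = 1 NAND 1 = 0

s10 = 1, s11 = 0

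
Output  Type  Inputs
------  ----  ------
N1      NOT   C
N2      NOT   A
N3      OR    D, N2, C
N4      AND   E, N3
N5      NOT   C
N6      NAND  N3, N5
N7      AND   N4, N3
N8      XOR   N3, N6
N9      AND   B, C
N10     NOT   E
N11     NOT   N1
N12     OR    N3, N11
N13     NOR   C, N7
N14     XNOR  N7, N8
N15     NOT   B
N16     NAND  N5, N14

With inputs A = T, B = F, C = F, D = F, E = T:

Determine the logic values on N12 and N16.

N1 = NOT C = NOT F = T
N2 = NOT A = NOT T = F
N3 = D OR N2 OR C = F OR F OR F = F
N4 = E AND N3 = T AND F = F
N5 = NOT C = NOT F = T
N6 = N3 NAND N5 = F NAND T = T
N7 = N4 AND N3 = F AND F = F
N8 = N3 XOR N6 = F XOR T = T
N11 = NOT N1 = NOT T = F
N12 = N3 OR N11 = F OR F = F
N14 = N7 XNOR N8 = F XNOR T = F
N16 = N5 NAND N14 = T NAND F = T

N12 = F; N16 = T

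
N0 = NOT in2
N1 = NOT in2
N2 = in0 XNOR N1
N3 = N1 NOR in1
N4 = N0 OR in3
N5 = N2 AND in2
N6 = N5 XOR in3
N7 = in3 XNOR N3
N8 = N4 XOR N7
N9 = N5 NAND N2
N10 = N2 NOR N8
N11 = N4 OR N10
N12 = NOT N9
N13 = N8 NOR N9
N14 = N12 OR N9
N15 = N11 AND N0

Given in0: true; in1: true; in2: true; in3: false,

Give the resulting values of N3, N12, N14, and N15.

N3 = false  N12 = false  N14 = true  N15 = false

N0 = NOT in2 = NOT true = false
N1 = NOT in2 = NOT true = false
N2 = in0 XNOR N1 = true XNOR false = false
N3 = N1 NOR in1 = false NOR true = false
N4 = N0 OR in3 = false OR false = false
N5 = N2 AND in2 = false AND true = false
N7 = in3 XNOR N3 = false XNOR false = true
N8 = N4 XOR N7 = false XOR true = true
N9 = N5 NAND N2 = false NAND false = true
N10 = N2 NOR N8 = false NOR true = false
N11 = N4 OR N10 = false OR false = false
N12 = NOT N9 = NOT true = false
N14 = N12 OR N9 = false OR true = true
N15 = N11 AND N0 = false AND false = false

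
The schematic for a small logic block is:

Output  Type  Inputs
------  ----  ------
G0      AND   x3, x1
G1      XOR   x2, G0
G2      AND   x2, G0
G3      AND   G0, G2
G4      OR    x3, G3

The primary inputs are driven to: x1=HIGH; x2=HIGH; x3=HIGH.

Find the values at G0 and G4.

G0 = HIGH, G4 = HIGH

G0 = x3 AND x1 = HIGH AND HIGH = HIGH
G2 = x2 AND G0 = HIGH AND HIGH = HIGH
G3 = G0 AND G2 = HIGH AND HIGH = HIGH
G4 = x3 OR G3 = HIGH OR HIGH = HIGH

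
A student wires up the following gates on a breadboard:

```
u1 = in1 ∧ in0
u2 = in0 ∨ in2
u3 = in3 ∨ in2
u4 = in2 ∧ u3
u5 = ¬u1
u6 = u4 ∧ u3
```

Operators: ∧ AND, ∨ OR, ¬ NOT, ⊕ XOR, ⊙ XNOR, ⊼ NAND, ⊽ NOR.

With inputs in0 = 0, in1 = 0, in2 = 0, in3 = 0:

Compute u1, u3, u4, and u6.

u1 = in1 AND in0 = 0 AND 0 = 0
u3 = in3 OR in2 = 0 OR 0 = 0
u4 = in2 AND u3 = 0 AND 0 = 0
u6 = u4 AND u3 = 0 AND 0 = 0

u1 = 0, u3 = 0, u4 = 0, u6 = 0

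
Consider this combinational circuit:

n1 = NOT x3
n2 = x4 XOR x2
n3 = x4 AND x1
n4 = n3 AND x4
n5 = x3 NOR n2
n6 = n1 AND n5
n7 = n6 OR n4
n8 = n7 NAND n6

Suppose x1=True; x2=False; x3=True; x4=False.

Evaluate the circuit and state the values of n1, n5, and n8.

n1 = False, n5 = False, n8 = True

n1 = NOT x3 = NOT True = False
n2 = x4 XOR x2 = False XOR False = False
n3 = x4 AND x1 = False AND True = False
n4 = n3 AND x4 = False AND False = False
n5 = x3 NOR n2 = True NOR False = False
n6 = n1 AND n5 = False AND False = False
n7 = n6 OR n4 = False OR False = False
n8 = n7 NAND n6 = False NAND False = True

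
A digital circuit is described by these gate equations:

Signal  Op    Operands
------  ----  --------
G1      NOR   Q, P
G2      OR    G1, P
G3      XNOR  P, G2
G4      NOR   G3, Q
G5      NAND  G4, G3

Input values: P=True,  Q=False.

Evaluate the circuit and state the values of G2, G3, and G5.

G2 = True, G3 = True, G5 = True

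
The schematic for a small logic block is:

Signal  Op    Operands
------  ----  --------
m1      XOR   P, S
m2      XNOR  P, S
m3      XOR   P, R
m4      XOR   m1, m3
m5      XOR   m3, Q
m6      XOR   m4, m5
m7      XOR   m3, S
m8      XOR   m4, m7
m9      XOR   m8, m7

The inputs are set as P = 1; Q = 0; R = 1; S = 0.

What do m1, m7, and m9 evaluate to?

m1 = 1, m7 = 0, m9 = 1

m1 = P XOR S = 1 XOR 0 = 1
m3 = P XOR R = 1 XOR 1 = 0
m4 = m1 XOR m3 = 1 XOR 0 = 1
m7 = m3 XOR S = 0 XOR 0 = 0
m8 = m4 XOR m7 = 1 XOR 0 = 1
m9 = m8 XOR m7 = 1 XOR 0 = 1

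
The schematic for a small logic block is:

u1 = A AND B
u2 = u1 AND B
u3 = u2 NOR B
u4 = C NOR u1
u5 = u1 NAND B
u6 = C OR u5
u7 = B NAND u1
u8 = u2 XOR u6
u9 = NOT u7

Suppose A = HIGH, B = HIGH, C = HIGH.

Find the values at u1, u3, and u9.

u1 = HIGH, u3 = LOW, u9 = HIGH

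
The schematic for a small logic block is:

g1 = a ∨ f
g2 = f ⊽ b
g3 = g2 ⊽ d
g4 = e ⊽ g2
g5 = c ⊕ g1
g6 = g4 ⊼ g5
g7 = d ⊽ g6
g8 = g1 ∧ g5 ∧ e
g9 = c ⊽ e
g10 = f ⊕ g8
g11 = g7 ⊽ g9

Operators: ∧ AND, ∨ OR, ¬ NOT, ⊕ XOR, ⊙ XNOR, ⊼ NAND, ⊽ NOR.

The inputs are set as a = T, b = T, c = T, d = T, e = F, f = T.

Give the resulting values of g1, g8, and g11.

g1 = T, g8 = F, g11 = T

g1 = a OR f = T OR T = T
g2 = f NOR b = T NOR T = F
g4 = e NOR g2 = F NOR F = T
g5 = c XOR g1 = T XOR T = F
g6 = g4 NAND g5 = T NAND F = T
g7 = d NOR g6 = T NOR T = F
g8 = g1 AND g5 AND e = T AND F AND F = F
g9 = c NOR e = T NOR F = F
g11 = g7 NOR g9 = F NOR F = T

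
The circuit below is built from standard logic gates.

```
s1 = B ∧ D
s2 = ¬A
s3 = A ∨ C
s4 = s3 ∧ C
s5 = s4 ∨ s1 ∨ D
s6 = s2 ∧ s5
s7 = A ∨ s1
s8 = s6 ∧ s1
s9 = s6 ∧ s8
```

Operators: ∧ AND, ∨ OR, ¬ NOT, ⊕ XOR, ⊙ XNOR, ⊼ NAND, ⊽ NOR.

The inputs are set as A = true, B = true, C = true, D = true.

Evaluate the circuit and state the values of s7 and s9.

s7 = true; s9 = false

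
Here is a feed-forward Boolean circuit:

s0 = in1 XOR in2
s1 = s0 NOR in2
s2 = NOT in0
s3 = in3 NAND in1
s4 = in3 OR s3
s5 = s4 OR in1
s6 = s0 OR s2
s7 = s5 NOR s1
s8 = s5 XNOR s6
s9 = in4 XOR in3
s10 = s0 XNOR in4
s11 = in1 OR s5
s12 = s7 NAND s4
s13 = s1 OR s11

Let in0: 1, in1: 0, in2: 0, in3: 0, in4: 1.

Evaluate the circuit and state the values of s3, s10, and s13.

s0 = in1 XOR in2 = 0 XOR 0 = 0
s1 = s0 NOR in2 = 0 NOR 0 = 1
s3 = in3 NAND in1 = 0 NAND 0 = 1
s4 = in3 OR s3 = 0 OR 1 = 1
s5 = s4 OR in1 = 1 OR 0 = 1
s10 = s0 XNOR in4 = 0 XNOR 1 = 0
s11 = in1 OR s5 = 0 OR 1 = 1
s13 = s1 OR s11 = 1 OR 1 = 1

s3 = 1; s10 = 0; s13 = 1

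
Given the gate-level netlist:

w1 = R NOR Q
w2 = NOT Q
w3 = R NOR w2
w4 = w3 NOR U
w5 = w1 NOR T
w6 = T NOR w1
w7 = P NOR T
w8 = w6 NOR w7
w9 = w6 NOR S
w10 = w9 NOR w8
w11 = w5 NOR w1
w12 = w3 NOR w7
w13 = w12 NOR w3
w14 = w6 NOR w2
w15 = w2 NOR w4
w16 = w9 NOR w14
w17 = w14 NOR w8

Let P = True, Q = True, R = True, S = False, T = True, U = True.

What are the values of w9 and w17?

w9 = True, w17 = False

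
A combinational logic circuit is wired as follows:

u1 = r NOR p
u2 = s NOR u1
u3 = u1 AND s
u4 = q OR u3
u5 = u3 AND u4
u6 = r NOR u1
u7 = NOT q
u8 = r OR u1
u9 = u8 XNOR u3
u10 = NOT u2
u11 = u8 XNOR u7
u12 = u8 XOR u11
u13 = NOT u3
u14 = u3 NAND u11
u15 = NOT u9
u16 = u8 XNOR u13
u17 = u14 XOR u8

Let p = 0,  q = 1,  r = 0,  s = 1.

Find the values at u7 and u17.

u1 = r NOR p = 0 NOR 0 = 1
u3 = u1 AND s = 1 AND 1 = 1
u7 = NOT q = NOT 1 = 0
u8 = r OR u1 = 0 OR 1 = 1
u11 = u8 XNOR u7 = 1 XNOR 0 = 0
u14 = u3 NAND u11 = 1 NAND 0 = 1
u17 = u14 XOR u8 = 1 XOR 1 = 0

u7 = 0, u17 = 0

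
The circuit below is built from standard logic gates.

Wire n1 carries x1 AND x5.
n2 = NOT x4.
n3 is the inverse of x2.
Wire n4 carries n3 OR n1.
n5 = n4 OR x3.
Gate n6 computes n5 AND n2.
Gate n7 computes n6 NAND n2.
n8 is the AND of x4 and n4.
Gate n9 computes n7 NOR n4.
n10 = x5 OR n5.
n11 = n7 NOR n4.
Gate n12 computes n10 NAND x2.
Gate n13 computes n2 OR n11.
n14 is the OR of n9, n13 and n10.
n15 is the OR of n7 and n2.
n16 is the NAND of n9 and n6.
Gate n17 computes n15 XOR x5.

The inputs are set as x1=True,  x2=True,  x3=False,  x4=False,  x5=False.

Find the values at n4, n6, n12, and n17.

n4 = False, n6 = False, n12 = True, n17 = True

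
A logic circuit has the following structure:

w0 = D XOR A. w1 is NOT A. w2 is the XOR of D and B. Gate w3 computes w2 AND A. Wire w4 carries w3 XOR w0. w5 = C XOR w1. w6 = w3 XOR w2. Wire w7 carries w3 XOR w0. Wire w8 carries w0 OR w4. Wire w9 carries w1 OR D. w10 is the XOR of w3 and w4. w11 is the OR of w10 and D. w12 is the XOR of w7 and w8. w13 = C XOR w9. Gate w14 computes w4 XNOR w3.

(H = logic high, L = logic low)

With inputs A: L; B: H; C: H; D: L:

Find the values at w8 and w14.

w8 = L  w14 = H

w0 = D XOR A = L XOR L = L
w2 = D XOR B = L XOR H = H
w3 = w2 AND A = H AND L = L
w4 = w3 XOR w0 = L XOR L = L
w8 = w0 OR w4 = L OR L = L
w14 = w4 XNOR w3 = L XNOR L = H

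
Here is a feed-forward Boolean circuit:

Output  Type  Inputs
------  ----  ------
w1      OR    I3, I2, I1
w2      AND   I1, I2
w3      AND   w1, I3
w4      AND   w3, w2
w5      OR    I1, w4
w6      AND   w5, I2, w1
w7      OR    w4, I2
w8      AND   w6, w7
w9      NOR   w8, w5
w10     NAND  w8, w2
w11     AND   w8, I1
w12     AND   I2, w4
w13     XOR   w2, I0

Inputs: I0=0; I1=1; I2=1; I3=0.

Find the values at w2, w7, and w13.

w1 = I3 OR I2 OR I1 = 0 OR 1 OR 1 = 1
w2 = I1 AND I2 = 1 AND 1 = 1
w3 = w1 AND I3 = 1 AND 0 = 0
w4 = w3 AND w2 = 0 AND 1 = 0
w7 = w4 OR I2 = 0 OR 1 = 1
w13 = w2 XOR I0 = 1 XOR 0 = 1

w2 = 1, w7 = 1, w13 = 1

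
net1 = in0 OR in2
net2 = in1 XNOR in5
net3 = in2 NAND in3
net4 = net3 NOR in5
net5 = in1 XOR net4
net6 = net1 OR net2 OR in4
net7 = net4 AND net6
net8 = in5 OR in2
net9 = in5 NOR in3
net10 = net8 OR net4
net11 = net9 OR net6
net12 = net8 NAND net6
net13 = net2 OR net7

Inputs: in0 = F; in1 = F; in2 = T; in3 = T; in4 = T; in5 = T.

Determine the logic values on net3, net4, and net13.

net1 = in0 OR in2 = F OR T = T
net2 = in1 XNOR in5 = F XNOR T = F
net3 = in2 NAND in3 = T NAND T = F
net4 = net3 NOR in5 = F NOR T = F
net6 = net1 OR net2 OR in4 = T OR F OR T = T
net7 = net4 AND net6 = F AND T = F
net13 = net2 OR net7 = F OR F = F

net3 = F; net4 = F; net13 = F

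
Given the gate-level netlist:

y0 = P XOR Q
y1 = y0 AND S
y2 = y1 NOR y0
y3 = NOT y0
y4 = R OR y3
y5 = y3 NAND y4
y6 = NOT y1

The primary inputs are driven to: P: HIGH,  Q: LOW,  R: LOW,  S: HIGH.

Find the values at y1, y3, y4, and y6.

y1 = HIGH  y3 = LOW  y4 = LOW  y6 = LOW

y0 = P XOR Q = HIGH XOR LOW = HIGH
y1 = y0 AND S = HIGH AND HIGH = HIGH
y3 = NOT y0 = NOT HIGH = LOW
y4 = R OR y3 = LOW OR LOW = LOW
y6 = NOT y1 = NOT HIGH = LOW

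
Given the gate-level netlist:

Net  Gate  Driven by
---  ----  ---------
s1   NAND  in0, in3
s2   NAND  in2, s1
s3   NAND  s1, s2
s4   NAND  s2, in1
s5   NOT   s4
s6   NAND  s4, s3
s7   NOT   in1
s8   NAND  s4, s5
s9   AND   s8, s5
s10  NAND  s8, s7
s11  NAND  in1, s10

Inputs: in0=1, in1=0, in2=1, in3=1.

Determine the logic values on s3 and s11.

s3 = 1  s11 = 1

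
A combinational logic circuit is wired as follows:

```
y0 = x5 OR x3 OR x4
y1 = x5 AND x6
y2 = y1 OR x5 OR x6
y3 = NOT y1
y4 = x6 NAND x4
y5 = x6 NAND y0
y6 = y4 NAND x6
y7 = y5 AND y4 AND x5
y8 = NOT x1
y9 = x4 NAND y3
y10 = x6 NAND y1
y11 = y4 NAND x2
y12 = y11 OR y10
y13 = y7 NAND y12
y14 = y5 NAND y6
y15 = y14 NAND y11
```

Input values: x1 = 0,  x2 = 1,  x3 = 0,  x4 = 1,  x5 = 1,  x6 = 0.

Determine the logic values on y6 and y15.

y0 = x5 OR x3 OR x4 = 1 OR 0 OR 1 = 1
y4 = x6 NAND x4 = 0 NAND 1 = 1
y5 = x6 NAND y0 = 0 NAND 1 = 1
y6 = y4 NAND x6 = 1 NAND 0 = 1
y11 = y4 NAND x2 = 1 NAND 1 = 0
y14 = y5 NAND y6 = 1 NAND 1 = 0
y15 = y14 NAND y11 = 0 NAND 0 = 1

y6 = 1, y15 = 1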